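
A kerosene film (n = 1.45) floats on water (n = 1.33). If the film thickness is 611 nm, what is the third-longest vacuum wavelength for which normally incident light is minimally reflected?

Ray reflecting at the top interface goes from n = 1.0 toward n = 1.45: a half-wave phase shift.
Bottom surface (1.45 → 1.33): reflection off a lower-index medium gives no phase shift.
Exactly one π shift → a net half-wave offset.
For minimum reflection here: 2 n t = m λ.
λ = 2 n t / m. The third-longest wavelength is m = 3: λ = 2 × 1.45 × 611 / 3.00 = 591 nm.

591 nm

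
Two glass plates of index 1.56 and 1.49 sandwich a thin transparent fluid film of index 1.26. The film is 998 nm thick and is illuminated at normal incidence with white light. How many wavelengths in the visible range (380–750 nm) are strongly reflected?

At the upper boundary (n = 1.56 to n = 1.26) the reflected ray undergoes no phase shift.
Bottom surface (1.26 → 1.49): reflection off a higher-index medium gives a half-wave phase shift.
Net: one phase inversion between the two reflected rays.
So the condition for constructive reflection is 2 n t = (m + ½) λ.
λ = 2 n t / (m + ½) = 2515 / (m + ½) nm.
m=2: 1006 nm (IR); m=3: 719 nm (visible); m=4: 559 nm (visible); m=5: 457 nm (visible); m=6: 387 nm (visible); m=7: 335 nm (UV).

4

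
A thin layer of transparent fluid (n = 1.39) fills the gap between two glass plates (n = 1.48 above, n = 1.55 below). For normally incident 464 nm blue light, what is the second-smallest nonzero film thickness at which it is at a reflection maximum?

250 nm

At the upper boundary (n = 1.48 to n = 1.39) the reflected ray undergoes no phase shift.
Ray reflecting at the bottom interface goes from n = 1.39 toward n = 1.55: a half-wave phase shift.
Net: one phase inversion between the two reflected rays.
So the condition for constructive reflection is 2 n t = (m + ½) λ.
The second-smallest nonzero thickness corresponds to m = 1: t = (m + ½) λ / (2 n) = 1.50 × 464 / (2 × 1.39) = 250 nm.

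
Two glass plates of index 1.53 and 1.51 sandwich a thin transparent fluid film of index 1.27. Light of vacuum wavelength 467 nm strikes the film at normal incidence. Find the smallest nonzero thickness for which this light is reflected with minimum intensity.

184 nm

Top surface (1.53 → 1.27): reflection off a lower-index medium gives no phase shift.
At the lower boundary (n = 1.27 to n = 1.51) the reflected ray undergoes a half-wave phase shift.
Exactly one π shift → a net half-wave offset.
So the condition for destructive reflection is 2 n t = m λ.
The smallest nonzero thickness corresponds to m = 1: t = m λ / (2 n) = 1.00 × 467 / (2 × 1.27) = 184 nm.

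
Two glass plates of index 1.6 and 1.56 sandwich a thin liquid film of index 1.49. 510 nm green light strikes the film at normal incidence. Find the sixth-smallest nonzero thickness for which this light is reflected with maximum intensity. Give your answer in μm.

At the upper boundary (n = 1.6 to n = 1.49) the reflected ray undergoes no phase shift.
At the lower boundary (n = 1.49 to n = 1.56) the reflected ray undergoes a half-wave phase shift.
Exactly one π shift → a net half-wave offset.
So the condition for constructive reflection is 2 n t = (m + ½) λ.
The sixth-smallest nonzero thickness corresponds to m = 5: t = (m + ½) λ / (2 n) = 5.50 × 510 / (2 × 1.49) = 941 nm.

0.941 μm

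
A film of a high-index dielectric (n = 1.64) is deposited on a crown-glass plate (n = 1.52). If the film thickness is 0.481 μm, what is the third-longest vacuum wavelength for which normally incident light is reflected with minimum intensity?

Ray reflecting at the top interface goes from n = 1.0 toward n = 1.64: a half-wave phase shift.
Ray reflecting at the bottom interface goes from n = 1.64 toward n = 1.52: no phase shift.
Net: one phase inversion between the two reflected rays.
With one net inversion, destructive interference in reflection requires 2 n t = m λ.
λ = 2 n t / m. The third-longest wavelength is m = 3: λ = 2 × 1.64 × 481 / 3.00 = 526 nm.

526 nm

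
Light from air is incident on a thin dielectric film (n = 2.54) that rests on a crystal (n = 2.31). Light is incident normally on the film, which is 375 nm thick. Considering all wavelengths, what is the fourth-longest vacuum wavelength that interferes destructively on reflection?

476 nm

Ray reflecting at the top interface goes from n = 1.0 toward n = 2.54: a half-wave phase shift.
Ray reflecting at the bottom interface goes from n = 2.54 toward n = 2.31: no phase shift.
Exactly one π shift → a net half-wave offset.
For weak reflection here: 2 n t = m λ.
λ = 2 n t / m. The fourth-longest wavelength is m = 4: λ = 2 × 2.54 × 375 / 4.00 = 476 nm.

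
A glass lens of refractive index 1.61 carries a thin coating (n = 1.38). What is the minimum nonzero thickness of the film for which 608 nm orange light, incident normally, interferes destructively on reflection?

110 nm

Ray reflecting at the top interface goes from n = 1.0 toward n = 1.38: a half-wave phase shift.
At the lower boundary (n = 1.38 to n = 1.61) the reflected ray undergoes a half-wave phase shift.
Net: no relative phase inversion (both shifts match).
So the condition for destructive reflection is 2 n t = (m + ½) λ.
Minimum at m = 0: t = λ / (4 n) = 608 / (4 × 1.38) = 110 nm.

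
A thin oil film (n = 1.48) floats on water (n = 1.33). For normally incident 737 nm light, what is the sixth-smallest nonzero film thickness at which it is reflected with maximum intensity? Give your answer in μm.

Top surface (1.0 → 1.48): reflection off a higher-index medium gives a half-wave phase shift.
Ray reflecting at the bottom interface goes from n = 1.48 toward n = 1.33: no phase shift.
Exactly one π shift → a net half-wave offset.
For bright reflection here: 2 n t = (m + ½) λ.
The sixth-smallest nonzero thickness corresponds to m = 5: t = (m + ½) λ / (2 n) = 5.50 × 737 / (2 × 1.48) = 1369 nm.

1.37 μm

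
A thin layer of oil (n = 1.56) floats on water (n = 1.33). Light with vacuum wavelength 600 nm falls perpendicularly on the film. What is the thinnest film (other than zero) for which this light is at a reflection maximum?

96.2 nm

Top surface (1.0 → 1.56): reflection off a higher-index medium gives a half-wave phase shift.
Ray reflecting at the bottom interface goes from n = 1.56 toward n = 1.33: no phase shift.
The two reflections differ by half a wavelength.
With one net inversion, constructive interference in reflection requires 2 n t = (m + ½) λ.
Minimum at m = 0: t = λ / (4 n) = 600 / (4 × 1.56) = 96.2 nm.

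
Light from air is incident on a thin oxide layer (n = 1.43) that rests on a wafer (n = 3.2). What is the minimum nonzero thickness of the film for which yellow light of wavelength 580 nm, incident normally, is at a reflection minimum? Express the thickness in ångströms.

At the upper boundary (n = 1.0 to n = 1.43) the reflected ray undergoes a half-wave phase shift.
At the lower boundary (n = 1.43 to n = 3.2) the reflected ray undergoes a half-wave phase shift.
Zero or two π shifts → no net half-wave offset.
So the condition for destructive reflection is 2 n t = (m + ½) λ.
Minimum at m = 0: t = λ / (4 n) = 580 / (4 × 1.43) = 101 nm.

1014 Å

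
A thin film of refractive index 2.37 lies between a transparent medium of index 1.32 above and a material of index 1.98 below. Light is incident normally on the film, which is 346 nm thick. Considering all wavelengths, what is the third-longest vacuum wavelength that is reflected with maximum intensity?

Top surface (1.32 → 2.37): reflection off a higher-index medium gives a half-wave phase shift.
At the lower boundary (n = 2.37 to n = 1.98) the reflected ray undergoes no phase shift.
The two reflections differ by half a wavelength.
For bright reflection here: 2 n t = (m + ½) λ.
λ = 2 n t / (m + ½). The third-longest wavelength is m = 2: λ = 2 × 2.37 × 346 / 2.50 = 656 nm.

656 nm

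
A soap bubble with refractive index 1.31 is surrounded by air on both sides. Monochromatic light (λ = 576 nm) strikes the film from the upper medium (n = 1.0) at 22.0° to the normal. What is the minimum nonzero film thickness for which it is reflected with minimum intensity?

229 nm

Ray reflecting at the top interface goes from n = 1.0 toward n = 1.31: a half-wave phase shift.
At the lower boundary (n = 1.31 to n = 1.0) the reflected ray undergoes no phase shift.
Net: one phase inversion between the two reflected rays.
For weak reflection here: 2 n t cos θ_r = m λ.
Snell's law: 1.0 sin 22.0° = 1.31 sin θ_r → sin θ_r = 0.286, cos θ_r = 0.958.
Minimum nonzero at m = 1: t = λ / (2 n cos θ_r) = 576 / (2 × 1.31 × 0.958) = 229 nm.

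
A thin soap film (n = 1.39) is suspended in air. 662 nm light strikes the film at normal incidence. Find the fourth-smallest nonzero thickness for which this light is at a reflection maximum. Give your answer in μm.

At the upper boundary (n = 1.0 to n = 1.39) the reflected ray undergoes a half-wave phase shift.
Ray reflecting at the bottom interface goes from n = 1.39 toward n = 1.0: no phase shift.
Exactly one π shift → a net half-wave offset.
With one net inversion, constructive interference in reflection requires 2 n t = (m + ½) λ.
The fourth-smallest nonzero thickness corresponds to m = 3: t = (m + ½) λ / (2 n) = 3.50 × 662 / (2 × 1.39) = 833 nm.

0.833 μm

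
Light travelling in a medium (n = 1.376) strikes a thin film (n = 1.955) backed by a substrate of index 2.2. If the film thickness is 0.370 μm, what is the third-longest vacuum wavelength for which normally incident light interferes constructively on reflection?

Ray reflecting at the top interface goes from n = 1.376 toward n = 1.955: a half-wave phase shift.
At the lower boundary (n = 1.955 to n = 2.2) the reflected ray undergoes a half-wave phase shift.
The two reflections carry the same phase change, so no net offset.
So the condition for constructive reflection is 2 n t = m λ.
λ = 2 n t / m. The third-longest wavelength is m = 3: λ = 2 × 1.955 × 370 / 3.00 = 482 nm.

482 nm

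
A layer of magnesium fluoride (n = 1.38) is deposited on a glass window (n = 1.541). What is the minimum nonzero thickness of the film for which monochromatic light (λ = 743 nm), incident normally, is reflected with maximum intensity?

269 nm

Ray reflecting at the top interface goes from n = 1.0 toward n = 1.38: a half-wave phase shift.
Ray reflecting at the bottom interface goes from n = 1.38 toward n = 1.541: a half-wave phase shift.
Net: no relative phase inversion (both shifts match).
With no net inversion, constructive interference in reflection requires 2 n t = m λ.
Minimum nonzero at m = 1: t = λ / (2 n) = 743 / (2 × 1.38) = 269 nm.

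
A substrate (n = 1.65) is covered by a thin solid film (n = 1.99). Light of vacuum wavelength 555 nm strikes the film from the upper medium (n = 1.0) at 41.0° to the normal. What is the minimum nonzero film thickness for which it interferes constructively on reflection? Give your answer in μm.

0.0739 μm

Top surface (1.0 → 1.99): reflection off a higher-index medium gives a half-wave phase shift.
At the lower boundary (n = 1.99 to n = 1.65) the reflected ray undergoes no phase shift.
The two reflections differ by half a wavelength.
For bright reflection here: 2 n t cos θ_r = (m + ½) λ.
Snell's law: 1.0 sin 41.0° = 1.99 sin θ_r → sin θ_r = 0.330, cos θ_r = 0.944.
Minimum at m = 0: t = λ / (4 n cos θ_r) = 555 / (4 × 1.99 × 0.944) = 73.9 nm.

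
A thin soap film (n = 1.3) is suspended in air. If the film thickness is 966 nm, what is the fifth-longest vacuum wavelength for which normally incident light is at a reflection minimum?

Top surface (1.0 → 1.3): reflection off a higher-index medium gives a half-wave phase shift.
Bottom surface (1.3 → 1.0): reflection off a lower-index medium gives no phase shift.
Exactly one π shift → a net half-wave offset.
For weak reflection here: 2 n t = m λ.
λ = 2 n t / m. The fifth-longest wavelength is m = 5: λ = 2 × 1.3 × 966 / 5.00 = 502 nm.

502 nm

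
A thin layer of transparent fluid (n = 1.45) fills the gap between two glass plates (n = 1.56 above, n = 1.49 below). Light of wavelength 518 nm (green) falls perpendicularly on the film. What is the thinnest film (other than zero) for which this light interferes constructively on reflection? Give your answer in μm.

Ray reflecting at the top interface goes from n = 1.56 toward n = 1.45: no phase shift.
Bottom surface (1.45 → 1.49): reflection off a higher-index medium gives a half-wave phase shift.
Exactly one π shift → a net half-wave offset.
So the condition for constructive reflection is 2 n t = (m + ½) λ.
Minimum at m = 0: t = λ / (4 n) = 518 / (4 × 1.45) = 89.3 nm.

0.0893 μm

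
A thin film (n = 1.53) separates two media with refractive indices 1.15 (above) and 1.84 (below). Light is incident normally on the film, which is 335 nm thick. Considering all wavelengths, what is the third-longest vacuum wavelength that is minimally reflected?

410 nm

At the upper boundary (n = 1.15 to n = 1.53) the reflected ray undergoes a half-wave phase shift.
Ray reflecting at the bottom interface goes from n = 1.53 toward n = 1.84: a half-wave phase shift.
The two reflections carry the same phase change, so no net offset.
So the condition for destructive reflection is 2 n t = (m + ½) λ.
λ = 2 n t / (m + ½). The third-longest wavelength is m = 2: λ = 2 × 1.53 × 335 / 2.50 = 410 nm.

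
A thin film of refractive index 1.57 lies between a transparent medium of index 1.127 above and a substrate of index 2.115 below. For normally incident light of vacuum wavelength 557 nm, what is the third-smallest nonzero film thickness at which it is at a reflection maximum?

532 nm

Top surface (1.127 → 1.57): reflection off a higher-index medium gives a half-wave phase shift.
At the lower boundary (n = 1.57 to n = 2.115) the reflected ray undergoes a half-wave phase shift.
The two reflections carry the same phase change, so no net offset.
So the condition for constructive reflection is 2 n t = m λ.
The third-smallest nonzero thickness corresponds to m = 3: t = m λ / (2 n) = 3.00 × 557 / (2 × 1.57) = 532 nm.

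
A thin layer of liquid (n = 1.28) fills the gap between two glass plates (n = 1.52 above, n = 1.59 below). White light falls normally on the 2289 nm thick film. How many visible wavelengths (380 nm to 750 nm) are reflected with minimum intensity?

8

At the upper boundary (n = 1.52 to n = 1.28) the reflected ray undergoes no phase shift.
Bottom surface (1.28 → 1.59): reflection off a higher-index medium gives a half-wave phase shift.
Net: one phase inversion between the two reflected rays.
With one net inversion, destructive interference in reflection requires 2 n t = m λ.
λ = 2 n t / m = 5860 / m nm.
m=7: 837 nm (IR); m=8: 732 nm (visible); m=9: 651 nm (visible); m=10: 586 nm (visible); m=11: 533 nm (visible); m=12: 488 nm (visible); m=13: 451 nm (visible); m=14: 419 nm (visible); m=15: 391 nm (visible); m=16: 366 nm (UV).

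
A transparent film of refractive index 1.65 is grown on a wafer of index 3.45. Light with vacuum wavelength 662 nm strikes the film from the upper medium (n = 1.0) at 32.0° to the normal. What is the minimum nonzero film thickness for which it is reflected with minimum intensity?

106 nm

Top surface (1.0 → 1.65): reflection off a higher-index medium gives a half-wave phase shift.
Ray reflecting at the bottom interface goes from n = 1.65 toward n = 3.45: a half-wave phase shift.
The two reflections carry the same phase change, so no net offset.
For minimum reflection here: 2 n t cos θ_r = (m + ½) λ.
Snell's law: 1.0 sin 32.0° = 1.65 sin θ_r → sin θ_r = 0.321, cos θ_r = 0.947.
Minimum at m = 0: t = λ / (4 n cos θ_r) = 662 / (4 × 1.65 × 0.947) = 106 nm.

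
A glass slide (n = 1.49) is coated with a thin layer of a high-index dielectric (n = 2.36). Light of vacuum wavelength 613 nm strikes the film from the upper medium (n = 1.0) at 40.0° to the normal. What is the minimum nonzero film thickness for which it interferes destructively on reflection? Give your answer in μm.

Ray reflecting at the top interface goes from n = 1.0 toward n = 2.36: a half-wave phase shift.
At the lower boundary (n = 2.36 to n = 1.49) the reflected ray undergoes no phase shift.
Net: one phase inversion between the two reflected rays.
For minimum reflection here: 2 n t cos θ_r = m λ.
Snell's law: 1.0 sin 40.0° = 2.36 sin θ_r → sin θ_r = 0.272, cos θ_r = 0.962.
Minimum nonzero at m = 1: t = λ / (2 n cos θ_r) = 613 / (2 × 2.36 × 0.962) = 135 nm.

0.135 μm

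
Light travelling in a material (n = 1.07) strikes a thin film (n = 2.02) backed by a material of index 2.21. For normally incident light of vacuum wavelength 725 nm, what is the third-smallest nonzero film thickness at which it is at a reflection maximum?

At the upper boundary (n = 1.07 to n = 2.02) the reflected ray undergoes a half-wave phase shift.
At the lower boundary (n = 2.02 to n = 2.21) the reflected ray undergoes a half-wave phase shift.
Net: no relative phase inversion (both shifts match).
So the condition for constructive reflection is 2 n t = m λ.
The third-smallest nonzero thickness corresponds to m = 3: t = m λ / (2 n) = 3.00 × 725 / (2 × 2.02) = 538 nm.

538 nm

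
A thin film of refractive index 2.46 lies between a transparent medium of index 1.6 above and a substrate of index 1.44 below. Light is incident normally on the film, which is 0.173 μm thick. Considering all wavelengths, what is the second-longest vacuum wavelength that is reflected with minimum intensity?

Ray reflecting at the top interface goes from n = 1.6 toward n = 2.46: a half-wave phase shift.
Bottom surface (2.46 → 1.44): reflection off a lower-index medium gives no phase shift.
The two reflections differ by half a wavelength.
With one net inversion, destructive interference in reflection requires 2 n t = m λ.
λ = 2 n t / m. The second-longest wavelength is m = 2: λ = 2 × 2.46 × 173 / 2.00 = 426 nm.

426 nm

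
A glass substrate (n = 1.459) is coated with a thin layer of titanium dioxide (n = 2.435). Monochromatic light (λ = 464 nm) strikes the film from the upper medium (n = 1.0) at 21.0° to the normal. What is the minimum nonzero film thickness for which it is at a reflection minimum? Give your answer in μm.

At the upper boundary (n = 1.0 to n = 2.435) the reflected ray undergoes a half-wave phase shift.
Bottom surface (2.435 → 1.459): reflection off a lower-index medium gives no phase shift.
Exactly one π shift → a net half-wave offset.
For dark reflection here: 2 n t cos θ_r = m λ.
Snell's law: 1.0 sin 21.0° = 2.435 sin θ_r → sin θ_r = 0.147, cos θ_r = 0.989.
Minimum nonzero at m = 1: t = λ / (2 n cos θ_r) = 464 / (2 × 2.435 × 0.989) = 96.3 nm.

0.0963 μm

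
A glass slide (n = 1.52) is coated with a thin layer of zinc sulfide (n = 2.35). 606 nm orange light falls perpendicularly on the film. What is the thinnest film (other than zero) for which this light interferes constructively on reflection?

64.5 nm

Ray reflecting at the top interface goes from n = 1.0 toward n = 2.35: a half-wave phase shift.
At the lower boundary (n = 2.35 to n = 1.52) the reflected ray undergoes no phase shift.
Net: one phase inversion between the two reflected rays.
With one net inversion, constructive interference in reflection requires 2 n t = (m + ½) λ.
Minimum at m = 0: t = λ / (4 n) = 606 / (4 × 2.35) = 64.5 nm.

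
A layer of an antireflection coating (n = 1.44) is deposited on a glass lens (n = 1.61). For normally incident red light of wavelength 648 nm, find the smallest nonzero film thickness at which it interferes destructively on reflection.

113 nm

Top surface (1.0 → 1.44): reflection off a higher-index medium gives a half-wave phase shift.
At the lower boundary (n = 1.44 to n = 1.61) the reflected ray undergoes a half-wave phase shift.
The two reflections carry the same phase change, so no net offset.
For weak reflection here: 2 n t = (m + ½) λ.
Minimum at m = 0: t = λ / (4 n) = 648 / (4 × 1.44) = 113 nm.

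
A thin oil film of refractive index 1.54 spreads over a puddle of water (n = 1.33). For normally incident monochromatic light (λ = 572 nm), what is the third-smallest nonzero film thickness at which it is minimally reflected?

557 nm

Ray reflecting at the top interface goes from n = 1.0 toward n = 1.54: a half-wave phase shift.
Ray reflecting at the bottom interface goes from n = 1.54 toward n = 1.33: no phase shift.
Net: one phase inversion between the two reflected rays.
With one net inversion, destructive interference in reflection requires 2 n t = m λ.
The third-smallest nonzero thickness corresponds to m = 3: t = m λ / (2 n) = 3.00 × 572 / (2 × 1.54) = 557 nm.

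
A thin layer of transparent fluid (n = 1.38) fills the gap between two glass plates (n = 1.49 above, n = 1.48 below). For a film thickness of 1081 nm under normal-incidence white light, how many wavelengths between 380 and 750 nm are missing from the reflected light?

4

Ray reflecting at the top interface goes from n = 1.49 toward n = 1.38: no phase shift.
At the lower boundary (n = 1.38 to n = 1.48) the reflected ray undergoes a half-wave phase shift.
The two reflections differ by half a wavelength.
For dark reflection here: 2 n t = m λ.
λ = 2 n t / m = 2984 / m nm.
m=3: 995 nm (IR); m=4: 746 nm (visible); m=5: 597 nm (visible); m=6: 497 nm (visible); m=7: 426 nm (visible); m=8: 373 nm (UV).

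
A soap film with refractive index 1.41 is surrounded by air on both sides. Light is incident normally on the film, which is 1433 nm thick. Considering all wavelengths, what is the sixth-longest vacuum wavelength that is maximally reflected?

At the upper boundary (n = 1.0 to n = 1.41) the reflected ray undergoes a half-wave phase shift.
Ray reflecting at the bottom interface goes from n = 1.41 toward n = 1.0: no phase shift.
Exactly one π shift → a net half-wave offset.
So the condition for constructive reflection is 2 n t = (m + ½) λ.
λ = 2 n t / (m + ½). The sixth-longest wavelength is m = 5: λ = 2 × 1.41 × 1433 / 5.50 = 735 nm.

735 nm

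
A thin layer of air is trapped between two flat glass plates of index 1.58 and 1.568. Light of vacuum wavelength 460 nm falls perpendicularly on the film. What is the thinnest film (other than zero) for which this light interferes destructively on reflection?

230 nm

Ray reflecting at the top interface goes from n = 1.58 toward n = 1.0: no phase shift.
Bottom surface (1.0 → 1.568): reflection off a higher-index medium gives a half-wave phase shift.
The two reflections differ by half a wavelength.
For minimum reflection here: 2 n t = m λ.
Minimum nonzero at m = 1: t = λ / (2 n) = 460 / (2 × 1.0) = 230 nm.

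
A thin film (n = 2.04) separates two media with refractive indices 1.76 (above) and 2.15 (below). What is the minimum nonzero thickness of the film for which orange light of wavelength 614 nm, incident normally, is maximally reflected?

Top surface (1.76 → 2.04): reflection off a higher-index medium gives a half-wave phase shift.
At the lower boundary (n = 2.04 to n = 2.15) the reflected ray undergoes a half-wave phase shift.
The two reflections carry the same phase change, so no net offset.
So the condition for constructive reflection is 2 n t = m λ.
Minimum nonzero at m = 1: t = λ / (2 n) = 614 / (2 × 2.04) = 150 nm.

150 nm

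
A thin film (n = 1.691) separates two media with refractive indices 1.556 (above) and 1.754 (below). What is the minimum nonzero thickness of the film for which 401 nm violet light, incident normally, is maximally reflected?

At the upper boundary (n = 1.556 to n = 1.691) the reflected ray undergoes a half-wave phase shift.
Ray reflecting at the bottom interface goes from n = 1.691 toward n = 1.754: a half-wave phase shift.
Net: no relative phase inversion (both shifts match).
For bright reflection here: 2 n t = m λ.
Minimum nonzero at m = 1: t = λ / (2 n) = 401 / (2 × 1.691) = 119 nm.

119 nm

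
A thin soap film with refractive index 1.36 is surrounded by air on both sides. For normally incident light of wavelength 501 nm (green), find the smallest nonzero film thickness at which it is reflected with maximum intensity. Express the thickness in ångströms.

Top surface (1.0 → 1.36): reflection off a higher-index medium gives a half-wave phase shift.
Ray reflecting at the bottom interface goes from n = 1.36 toward n = 1.0: no phase shift.
Net: one phase inversion between the two reflected rays.
For strong reflection here: 2 n t = (m + ½) λ.
Minimum at m = 0: t = λ / (4 n) = 501 / (4 × 1.36) = 92.1 nm.

921 Å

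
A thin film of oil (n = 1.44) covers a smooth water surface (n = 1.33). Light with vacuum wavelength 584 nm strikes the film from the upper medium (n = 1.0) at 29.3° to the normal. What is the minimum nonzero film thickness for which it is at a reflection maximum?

108 nm

At the upper boundary (n = 1.0 to n = 1.44) the reflected ray undergoes a half-wave phase shift.
Bottom surface (1.44 → 1.33): reflection off a lower-index medium gives no phase shift.
Exactly one π shift → a net half-wave offset.
So the condition for constructive reflection is 2 n t cos θ_r = (m + ½) λ.
Snell's law: 1.0 sin 29.3° = 1.44 sin θ_r → sin θ_r = 0.340, cos θ_r = 0.940.
Minimum at m = 0: t = λ / (4 n cos θ_r) = 584 / (4 × 1.44 × 0.940) = 108 nm.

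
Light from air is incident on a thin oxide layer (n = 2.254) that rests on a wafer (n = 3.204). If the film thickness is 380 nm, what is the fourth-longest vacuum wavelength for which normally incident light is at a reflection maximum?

428 nm

Top surface (1.0 → 2.254): reflection off a higher-index medium gives a half-wave phase shift.
Ray reflecting at the bottom interface goes from n = 2.254 toward n = 3.204: a half-wave phase shift.
Zero or two π shifts → no net half-wave offset.
So the condition for constructive reflection is 2 n t = m λ.
λ = 2 n t / m. The fourth-longest wavelength is m = 4: λ = 2 × 2.254 × 380 / 4.00 = 428 nm.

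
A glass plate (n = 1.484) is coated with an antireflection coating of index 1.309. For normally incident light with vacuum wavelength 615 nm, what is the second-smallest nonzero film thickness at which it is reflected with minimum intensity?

Top surface (1.0 → 1.309): reflection off a higher-index medium gives a half-wave phase shift.
Ray reflecting at the bottom interface goes from n = 1.309 toward n = 1.484: a half-wave phase shift.
Zero or two π shifts → no net half-wave offset.
For weak reflection here: 2 n t = (m + ½) λ.
The second-smallest nonzero thickness corresponds to m = 1: t = (m + ½) λ / (2 n) = 1.50 × 615 / (2 × 1.309) = 352 nm.

352 nm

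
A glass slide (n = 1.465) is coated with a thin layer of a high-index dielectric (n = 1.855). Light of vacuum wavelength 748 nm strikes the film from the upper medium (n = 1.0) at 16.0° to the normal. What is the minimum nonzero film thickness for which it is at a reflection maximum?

Top surface (1.0 → 1.855): reflection off a higher-index medium gives a half-wave phase shift.
Bottom surface (1.855 → 1.465): reflection off a lower-index medium gives no phase shift.
The two reflections differ by half a wavelength.
So the condition for constructive reflection is 2 n t cos θ_r = (m + ½) λ.
Snell's law: 1.0 sin 16.0° = 1.855 sin θ_r → sin θ_r = 0.149, cos θ_r = 0.989.
Minimum at m = 0: t = λ / (4 n cos θ_r) = 748 / (4 × 1.855 × 0.989) = 102 nm.

102 nm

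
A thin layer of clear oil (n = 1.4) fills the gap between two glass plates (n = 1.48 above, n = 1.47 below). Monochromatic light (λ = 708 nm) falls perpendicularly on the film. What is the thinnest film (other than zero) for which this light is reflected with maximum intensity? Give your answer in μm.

At the upper boundary (n = 1.48 to n = 1.4) the reflected ray undergoes no phase shift.
Bottom surface (1.4 → 1.47): reflection off a higher-index medium gives a half-wave phase shift.
Exactly one π shift → a net half-wave offset.
So the condition for constructive reflection is 2 n t = (m + ½) λ.
Minimum at m = 0: t = λ / (4 n) = 708 / (4 × 1.4) = 126 nm.

0.126 μm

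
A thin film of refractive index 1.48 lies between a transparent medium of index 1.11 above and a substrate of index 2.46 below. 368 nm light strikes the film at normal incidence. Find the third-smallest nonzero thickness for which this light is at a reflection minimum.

311 nm

Ray reflecting at the top interface goes from n = 1.11 toward n = 1.48: a half-wave phase shift.
At the lower boundary (n = 1.48 to n = 2.46) the reflected ray undergoes a half-wave phase shift.
Net: no relative phase inversion (both shifts match).
For minimum reflection here: 2 n t = (m + ½) λ.
The third-smallest nonzero thickness corresponds to m = 2: t = (m + ½) λ / (2 n) = 2.50 × 368 / (2 × 1.48) = 311 nm.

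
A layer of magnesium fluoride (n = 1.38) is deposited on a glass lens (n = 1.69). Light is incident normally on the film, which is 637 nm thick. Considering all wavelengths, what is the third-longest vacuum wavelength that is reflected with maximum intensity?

At the upper boundary (n = 1.0 to n = 1.38) the reflected ray undergoes a half-wave phase shift.
Bottom surface (1.38 → 1.69): reflection off a higher-index medium gives a half-wave phase shift.
Zero or two π shifts → no net half-wave offset.
So the condition for constructive reflection is 2 n t = m λ.
λ = 2 n t / m. The third-longest wavelength is m = 3: λ = 2 × 1.38 × 637 / 3.00 = 586 nm.

586 nm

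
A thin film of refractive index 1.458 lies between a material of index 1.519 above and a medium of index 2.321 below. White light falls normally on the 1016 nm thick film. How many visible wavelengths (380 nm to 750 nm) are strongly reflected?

Ray reflecting at the top interface goes from n = 1.519 toward n = 1.458: no phase shift.
Ray reflecting at the bottom interface goes from n = 1.458 toward n = 2.321: a half-wave phase shift.
Net: one phase inversion between the two reflected rays.
For maximum reflection here: 2 n t = (m + ½) λ.
λ = 2 n t / (m + ½) = 2963 / (m + ½) nm.
m=3: 846 nm (IR); m=4: 658 nm (visible); m=5: 539 nm (visible); m=6: 456 nm (visible); m=7: 395 nm (visible); m=8: 349 nm (UV).

4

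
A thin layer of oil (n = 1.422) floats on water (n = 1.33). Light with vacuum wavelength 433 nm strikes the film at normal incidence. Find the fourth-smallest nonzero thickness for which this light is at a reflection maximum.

533 nm

Ray reflecting at the top interface goes from n = 1.0 toward n = 1.422: a half-wave phase shift.
Bottom surface (1.422 → 1.33): reflection off a lower-index medium gives no phase shift.
Net: one phase inversion between the two reflected rays.
So the condition for constructive reflection is 2 n t = (m + ½) λ.
The fourth-smallest nonzero thickness corresponds to m = 3: t = (m + ½) λ / (2 n) = 3.50 × 433 / (2 × 1.422) = 533 nm.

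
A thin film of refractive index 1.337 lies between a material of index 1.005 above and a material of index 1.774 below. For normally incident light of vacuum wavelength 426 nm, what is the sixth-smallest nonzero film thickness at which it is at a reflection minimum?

At the upper boundary (n = 1.005 to n = 1.337) the reflected ray undergoes a half-wave phase shift.
At the lower boundary (n = 1.337 to n = 1.774) the reflected ray undergoes a half-wave phase shift.
Zero or two π shifts → no net half-wave offset.
For weak reflection here: 2 n t = (m + ½) λ.
The sixth-smallest nonzero thickness corresponds to m = 5: t = (m + ½) λ / (2 n) = 5.50 × 426 / (2 × 1.337) = 876 nm.

876 nm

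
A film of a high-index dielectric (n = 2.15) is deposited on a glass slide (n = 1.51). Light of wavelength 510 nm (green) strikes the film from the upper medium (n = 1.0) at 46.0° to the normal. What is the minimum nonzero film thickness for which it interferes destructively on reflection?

126 nm

Top surface (1.0 → 2.15): reflection off a higher-index medium gives a half-wave phase shift.
Ray reflecting at the bottom interface goes from n = 2.15 toward n = 1.51: no phase shift.
Net: one phase inversion between the two reflected rays.
So the condition for destructive reflection is 2 n t cos θ_r = m λ.
Snell's law: 1.0 sin 46.0° = 2.15 sin θ_r → sin θ_r = 0.335, cos θ_r = 0.942.
Minimum nonzero at m = 1: t = λ / (2 n cos θ_r) = 510 / (2 × 2.15 × 0.942) = 126 nm.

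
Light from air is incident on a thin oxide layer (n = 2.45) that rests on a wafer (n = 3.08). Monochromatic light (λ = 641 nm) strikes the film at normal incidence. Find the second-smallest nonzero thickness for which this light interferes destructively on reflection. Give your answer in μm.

0.196 μm

Ray reflecting at the top interface goes from n = 1.0 toward n = 2.45: a half-wave phase shift.
Bottom surface (2.45 → 3.08): reflection off a higher-index medium gives a half-wave phase shift.
The two reflections carry the same phase change, so no net offset.
With no net inversion, destructive interference in reflection requires 2 n t = (m + ½) λ.
The second-smallest nonzero thickness corresponds to m = 1: t = (m + ½) λ / (2 n) = 1.50 × 641 / (2 × 2.45) = 196 nm.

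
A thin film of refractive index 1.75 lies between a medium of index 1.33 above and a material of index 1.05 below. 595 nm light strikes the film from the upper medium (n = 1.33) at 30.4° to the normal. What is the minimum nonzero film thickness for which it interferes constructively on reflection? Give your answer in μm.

Ray reflecting at the top interface goes from n = 1.33 toward n = 1.75: a half-wave phase shift.
Ray reflecting at the bottom interface goes from n = 1.75 toward n = 1.05: no phase shift.
The two reflections differ by half a wavelength.
So the condition for constructive reflection is 2 n t cos θ_r = (m + ½) λ.
Snell's law: 1.33 sin 30.4° = 1.75 sin θ_r → sin θ_r = 0.385, cos θ_r = 0.923.
Minimum at m = 0: t = λ / (4 n cos θ_r) = 595 / (4 × 1.75 × 0.923) = 92.1 nm.

0.0921 μm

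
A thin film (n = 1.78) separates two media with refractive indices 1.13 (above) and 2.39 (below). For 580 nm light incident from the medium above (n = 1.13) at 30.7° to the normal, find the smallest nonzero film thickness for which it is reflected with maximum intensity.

172 nm

Ray reflecting at the top interface goes from n = 1.13 toward n = 1.78: a half-wave phase shift.
Bottom surface (1.78 → 2.39): reflection off a higher-index medium gives a half-wave phase shift.
Net: no relative phase inversion (both shifts match).
With no net inversion, constructive interference in reflection requires 2 n t cos θ_r = m λ.
Snell's law: 1.13 sin 30.7° = 1.78 sin θ_r → sin θ_r = 0.324, cos θ_r = 0.946.
Minimum nonzero at m = 1: t = λ / (2 n cos θ_r) = 580 / (2 × 1.78 × 0.946) = 172 nm.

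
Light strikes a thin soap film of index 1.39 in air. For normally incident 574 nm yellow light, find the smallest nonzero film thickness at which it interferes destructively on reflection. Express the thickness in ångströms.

2065 Å

Top surface (1.0 → 1.39): reflection off a higher-index medium gives a half-wave phase shift.
Bottom surface (1.39 → 1.0): reflection off a lower-index medium gives no phase shift.
The two reflections differ by half a wavelength.
So the condition for destructive reflection is 2 n t = m λ.
Minimum nonzero at m = 1: t = λ / (2 n) = 574 / (2 × 1.39) = 206 nm.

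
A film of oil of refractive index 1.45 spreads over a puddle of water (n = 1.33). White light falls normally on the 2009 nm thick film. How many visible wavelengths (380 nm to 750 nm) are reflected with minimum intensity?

8

Ray reflecting at the top interface goes from n = 1.0 toward n = 1.45: a half-wave phase shift.
Ray reflecting at the bottom interface goes from n = 1.45 toward n = 1.33: no phase shift.
Exactly one π shift → a net half-wave offset.
For weak reflection here: 2 n t = m λ.
λ = 2 n t / m = 5826 / m nm.
m=7: 832 nm (IR); m=8: 728 nm (visible); m=9: 647 nm (visible); m=10: 583 nm (visible); m=11: 530 nm (visible); m=12: 486 nm (visible); m=13: 448 nm (visible); m=14: 416 nm (visible); m=15: 388 nm (visible); m=16: 364 nm (UV).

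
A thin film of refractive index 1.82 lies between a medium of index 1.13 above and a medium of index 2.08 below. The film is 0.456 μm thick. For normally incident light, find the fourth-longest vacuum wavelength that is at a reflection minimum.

474 nm

At the upper boundary (n = 1.13 to n = 1.82) the reflected ray undergoes a half-wave phase shift.
At the lower boundary (n = 1.82 to n = 2.08) the reflected ray undergoes a half-wave phase shift.
Net: no relative phase inversion (both shifts match).
So the condition for destructive reflection is 2 n t = (m + ½) λ.
λ = 2 n t / (m + ½). The fourth-longest wavelength is m = 3: λ = 2 × 1.82 × 456 / 3.50 = 474 nm.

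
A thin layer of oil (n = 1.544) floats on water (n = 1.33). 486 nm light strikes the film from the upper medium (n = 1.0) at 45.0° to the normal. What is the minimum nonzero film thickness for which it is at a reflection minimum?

177 nm

Top surface (1.0 → 1.544): reflection off a higher-index medium gives a half-wave phase shift.
Ray reflecting at the bottom interface goes from n = 1.544 toward n = 1.33: no phase shift.
The two reflections differ by half a wavelength.
So the condition for destructive reflection is 2 n t cos θ_r = m λ.
Snell's law: 1.0 sin 45.0° = 1.544 sin θ_r → sin θ_r = 0.458, cos θ_r = 0.889.
Minimum nonzero at m = 1: t = λ / (2 n cos θ_r) = 486 / (2 × 1.544 × 0.889) = 177 nm.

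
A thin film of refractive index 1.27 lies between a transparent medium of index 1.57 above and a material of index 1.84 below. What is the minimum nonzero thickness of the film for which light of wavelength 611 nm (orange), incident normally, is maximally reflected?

At the upper boundary (n = 1.57 to n = 1.27) the reflected ray undergoes no phase shift.
Ray reflecting at the bottom interface goes from n = 1.27 toward n = 1.84: a half-wave phase shift.
Exactly one π shift → a net half-wave offset.
With one net inversion, constructive interference in reflection requires 2 n t = (m + ½) λ.
Minimum at m = 0: t = λ / (4 n) = 611 / (4 × 1.27) = 120 nm.

120 nm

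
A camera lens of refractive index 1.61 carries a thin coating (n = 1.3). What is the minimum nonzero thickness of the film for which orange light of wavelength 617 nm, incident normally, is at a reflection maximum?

At the upper boundary (n = 1.0 to n = 1.3) the reflected ray undergoes a half-wave phase shift.
At the lower boundary (n = 1.3 to n = 1.61) the reflected ray undergoes a half-wave phase shift.
The two reflections carry the same phase change, so no net offset.
For strong reflection here: 2 n t = m λ.
Minimum nonzero at m = 1: t = λ / (2 n) = 617 / (2 × 1.3) = 237 nm.

237 nm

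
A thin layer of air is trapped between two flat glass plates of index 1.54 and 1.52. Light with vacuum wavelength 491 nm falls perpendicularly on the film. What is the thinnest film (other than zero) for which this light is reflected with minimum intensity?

246 nm

Top surface (1.54 → 1.0): reflection off a lower-index medium gives no phase shift.
Bottom surface (1.0 → 1.52): reflection off a higher-index medium gives a half-wave phase shift.
Net: one phase inversion between the two reflected rays.
With one net inversion, destructive interference in reflection requires 2 n t = m λ.
Minimum nonzero at m = 1: t = λ / (2 n) = 491 / (2 × 1.0) = 246 nm.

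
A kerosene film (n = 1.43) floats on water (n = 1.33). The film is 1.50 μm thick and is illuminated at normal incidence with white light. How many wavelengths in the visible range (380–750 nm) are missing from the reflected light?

6

Ray reflecting at the top interface goes from n = 1.0 toward n = 1.43: a half-wave phase shift.
Ray reflecting at the bottom interface goes from n = 1.43 toward n = 1.33: no phase shift.
Net: one phase inversion between the two reflected rays.
For weak reflection here: 2 n t = m λ.
λ = 2 n t / m = 4290 / m nm.
m=5: 858 nm (IR); m=6: 715 nm (visible); m=7: 613 nm (visible); m=8: 536 nm (visible); m=9: 477 nm (visible); m=10: 429 nm (visible); m=11: 390 nm (visible); m=12: 358 nm (UV).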